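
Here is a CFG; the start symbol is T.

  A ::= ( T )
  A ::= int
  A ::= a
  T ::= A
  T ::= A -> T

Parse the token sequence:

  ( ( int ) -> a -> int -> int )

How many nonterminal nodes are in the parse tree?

12

[T [A ( [T [A ( [T [A int]] )] -> [T [A a] -> [T [A int] -> [T [A int]]]]] )]]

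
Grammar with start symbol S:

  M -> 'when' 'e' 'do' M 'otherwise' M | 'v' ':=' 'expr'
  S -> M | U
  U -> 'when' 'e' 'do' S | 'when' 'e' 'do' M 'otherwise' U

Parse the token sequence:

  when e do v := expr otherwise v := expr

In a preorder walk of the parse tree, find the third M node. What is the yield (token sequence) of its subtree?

[S [M when e do [M v := expr] otherwise [M v := expr]]]

v := expr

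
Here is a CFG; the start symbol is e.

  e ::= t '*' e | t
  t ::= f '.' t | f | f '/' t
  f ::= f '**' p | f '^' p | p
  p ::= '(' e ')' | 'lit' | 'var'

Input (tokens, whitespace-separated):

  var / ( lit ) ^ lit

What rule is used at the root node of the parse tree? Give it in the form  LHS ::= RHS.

[e [t [f [p var]] / [t [f [f [p ( [e [t [f [p lit]]]] )]] ^ [p lit]]]]]

e ::= t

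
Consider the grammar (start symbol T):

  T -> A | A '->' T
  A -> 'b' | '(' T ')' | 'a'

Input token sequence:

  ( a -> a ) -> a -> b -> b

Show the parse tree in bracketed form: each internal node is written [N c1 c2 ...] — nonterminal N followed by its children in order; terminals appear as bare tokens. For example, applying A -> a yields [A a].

[T [A ( [T [A a] -> [T [A a]]] )] -> [T [A a] -> [T [A b] -> [T [A b]]]]]

T
A -> T
( T ) -> T
( A -> T ) -> T
( a -> T ) -> T
( a -> A ) -> T
( a -> a ) -> T
( a -> a ) -> A -> T
( a -> a ) -> a -> T
( a -> a ) -> a -> A -> T
( a -> a ) -> a -> b -> T
( a -> a ) -> a -> b -> A
( a -> a ) -> a -> b -> b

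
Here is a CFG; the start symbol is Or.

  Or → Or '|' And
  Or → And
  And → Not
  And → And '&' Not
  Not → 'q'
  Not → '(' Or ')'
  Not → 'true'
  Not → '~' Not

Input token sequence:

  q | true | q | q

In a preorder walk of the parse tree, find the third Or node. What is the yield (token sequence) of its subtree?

[Or [Or [Or [Or [And [Not q]]] | [And [Not true]]] | [And [Not q]]] | [And [Not q]]]

q | true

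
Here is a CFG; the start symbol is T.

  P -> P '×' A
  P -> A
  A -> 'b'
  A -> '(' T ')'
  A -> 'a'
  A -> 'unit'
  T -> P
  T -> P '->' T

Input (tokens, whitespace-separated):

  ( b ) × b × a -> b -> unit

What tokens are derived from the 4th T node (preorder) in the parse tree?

[T [P [P [P [A ( [T [P [A b]]] )]] × [A b]] × [A a]] -> [T [P [A b]] -> [T [P [A unit]]]]]

unit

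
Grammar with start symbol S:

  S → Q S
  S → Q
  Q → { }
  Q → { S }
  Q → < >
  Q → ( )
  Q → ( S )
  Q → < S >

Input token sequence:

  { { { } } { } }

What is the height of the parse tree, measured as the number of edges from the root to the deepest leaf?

6

[S [Q { [S [Q { [S [Q { }]] }] [S [Q { }]]] }]]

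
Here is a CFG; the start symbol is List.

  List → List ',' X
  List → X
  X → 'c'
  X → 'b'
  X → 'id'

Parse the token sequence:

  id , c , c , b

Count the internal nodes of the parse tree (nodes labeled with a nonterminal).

[List [List [List [List [X id]] , [X c]] , [X c]] , [X b]]

8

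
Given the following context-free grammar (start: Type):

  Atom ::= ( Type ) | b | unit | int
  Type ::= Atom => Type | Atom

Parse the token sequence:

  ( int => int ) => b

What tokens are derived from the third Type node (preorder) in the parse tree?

[Type [Atom ( [Type [Atom int] => [Type [Atom int]]] )] => [Type [Atom b]]]

int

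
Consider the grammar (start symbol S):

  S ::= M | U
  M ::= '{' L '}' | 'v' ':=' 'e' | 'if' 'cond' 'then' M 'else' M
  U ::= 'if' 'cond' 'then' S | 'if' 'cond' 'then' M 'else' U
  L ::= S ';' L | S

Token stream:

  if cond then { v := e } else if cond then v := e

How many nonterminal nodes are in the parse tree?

9

[S [U if cond then [M { [L [S [M v := e]]] }] else [U if cond then [S [M v := e]]]]]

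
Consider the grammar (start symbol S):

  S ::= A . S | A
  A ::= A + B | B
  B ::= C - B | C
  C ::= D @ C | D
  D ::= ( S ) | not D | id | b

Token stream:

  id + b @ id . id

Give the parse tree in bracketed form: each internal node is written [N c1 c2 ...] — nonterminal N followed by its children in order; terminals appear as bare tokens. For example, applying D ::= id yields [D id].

S
A . S
A + B . S
B + B . S
C + B . S
D + B . S
id + B . S
id + C . S
id + D @ C . S
id + b @ C . S
id + b @ D . S
id + b @ id . S
id + b @ id . A
id + b @ id . B
id + b @ id . C
id + b @ id . D
id + b @ id . id

[S [A [A [B [C [D id]]]] + [B [C [D b] @ [C [D id]]]]] . [S [A [B [C [D id]]]]]]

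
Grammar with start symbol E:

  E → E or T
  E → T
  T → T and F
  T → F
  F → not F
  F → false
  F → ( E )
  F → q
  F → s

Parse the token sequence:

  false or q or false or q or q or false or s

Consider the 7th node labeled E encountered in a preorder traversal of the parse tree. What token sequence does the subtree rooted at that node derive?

false

[E [E [E [E [E [E [E [T [F false]]] or [T [F q]]] or [T [F false]]] or [T [F q]]] or [T [F q]]] or [T [F false]]] or [T [F s]]]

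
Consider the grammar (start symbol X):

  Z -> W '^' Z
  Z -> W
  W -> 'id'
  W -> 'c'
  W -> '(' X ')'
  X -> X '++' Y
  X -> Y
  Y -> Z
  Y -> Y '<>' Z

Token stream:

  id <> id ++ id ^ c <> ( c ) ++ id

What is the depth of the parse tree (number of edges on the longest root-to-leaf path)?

[X [X [X [Y [Y [Z [W id]]] <> [Z [W id]]]] ++ [Y [Y [Z [W id] ^ [Z [W c]]]] <> [Z [W ( [X [Y [Z [W c]]]] )]]]] ++ [Y [Z [W id]]]]

9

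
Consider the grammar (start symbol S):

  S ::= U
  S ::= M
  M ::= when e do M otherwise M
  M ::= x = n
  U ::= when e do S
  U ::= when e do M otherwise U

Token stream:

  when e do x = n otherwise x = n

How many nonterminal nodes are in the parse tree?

[S [M when e do [M x = n] otherwise [M x = n]]]

4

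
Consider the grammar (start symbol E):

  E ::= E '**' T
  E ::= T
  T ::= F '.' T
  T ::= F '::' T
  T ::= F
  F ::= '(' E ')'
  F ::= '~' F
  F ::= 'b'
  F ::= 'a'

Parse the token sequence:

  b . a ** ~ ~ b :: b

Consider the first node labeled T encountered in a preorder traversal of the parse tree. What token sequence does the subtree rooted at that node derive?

b . a

[E [E [T [F b] . [T [F a]]]] ** [T [F ~ [F ~ [F b]]] :: [T [F b]]]]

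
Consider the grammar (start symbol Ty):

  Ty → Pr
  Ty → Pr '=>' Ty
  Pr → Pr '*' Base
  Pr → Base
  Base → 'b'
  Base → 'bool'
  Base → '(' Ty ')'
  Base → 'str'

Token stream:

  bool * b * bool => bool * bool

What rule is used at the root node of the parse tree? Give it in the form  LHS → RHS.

Ty → Pr '=>' Ty

[Ty [Pr [Pr [Pr [Base bool]] * [Base b]] * [Base bool]] => [Ty [Pr [Pr [Base bool]] * [Base bool]]]]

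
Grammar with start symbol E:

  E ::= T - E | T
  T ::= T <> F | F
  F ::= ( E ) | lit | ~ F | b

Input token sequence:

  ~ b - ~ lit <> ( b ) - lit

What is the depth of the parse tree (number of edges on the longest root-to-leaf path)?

7

[E [T [F ~ [F b]]] - [E [T [T [F ~ [F lit]]] <> [F ( [E [T [F b]]] )]] - [E [T [F lit]]]]]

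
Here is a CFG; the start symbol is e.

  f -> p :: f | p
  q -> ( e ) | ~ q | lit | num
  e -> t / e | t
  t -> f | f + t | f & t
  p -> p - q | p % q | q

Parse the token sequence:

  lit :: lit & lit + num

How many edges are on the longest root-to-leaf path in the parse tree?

7

[e [t [f [p [q lit]] :: [f [p [q lit]]]] & [t [f [p [q lit]]] + [t [f [p [q num]]]]]]]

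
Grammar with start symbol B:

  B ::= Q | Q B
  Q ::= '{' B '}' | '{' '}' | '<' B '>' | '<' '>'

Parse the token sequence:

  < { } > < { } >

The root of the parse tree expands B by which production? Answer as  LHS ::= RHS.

B ::= Q B

[B [Q < [B [Q { }]] >] [B [Q < [B [Q { }]] >]]]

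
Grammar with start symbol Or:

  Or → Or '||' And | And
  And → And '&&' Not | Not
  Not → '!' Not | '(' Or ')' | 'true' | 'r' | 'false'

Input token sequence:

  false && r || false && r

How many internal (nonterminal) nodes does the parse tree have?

[Or [Or [And [And [Not false]] && [Not r]]] || [And [And [Not false]] && [Not r]]]

10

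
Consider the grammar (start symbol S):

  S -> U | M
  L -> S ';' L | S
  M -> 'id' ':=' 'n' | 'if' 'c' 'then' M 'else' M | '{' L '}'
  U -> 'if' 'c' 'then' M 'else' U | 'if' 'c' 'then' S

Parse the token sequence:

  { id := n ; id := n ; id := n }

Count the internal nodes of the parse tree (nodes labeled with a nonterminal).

11

[S [M { [L [S [M id := n]] ; [L [S [M id := n]] ; [L [S [M id := n]]]]] }]]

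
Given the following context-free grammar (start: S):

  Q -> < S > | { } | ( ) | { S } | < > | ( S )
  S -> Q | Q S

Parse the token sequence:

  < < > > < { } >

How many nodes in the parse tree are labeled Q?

[S [Q < [S [Q < >]] >] [S [Q < [S [Q { }]] >]]]

4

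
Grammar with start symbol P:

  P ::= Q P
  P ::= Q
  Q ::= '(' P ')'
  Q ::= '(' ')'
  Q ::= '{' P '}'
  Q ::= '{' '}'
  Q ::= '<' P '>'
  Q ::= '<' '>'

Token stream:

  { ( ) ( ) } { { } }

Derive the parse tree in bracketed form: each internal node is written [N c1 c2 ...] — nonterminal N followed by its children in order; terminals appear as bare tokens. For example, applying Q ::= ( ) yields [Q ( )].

[P [Q { [P [Q ( )] [P [Q ( )]]] }] [P [Q { [P [Q { }]] }]]]

P
Q P
{ P } P
{ Q P } P
{ ( ) P } P
{ ( ) Q } P
{ ( ) ( ) } P
{ ( ) ( ) } Q
{ ( ) ( ) } { P }
{ ( ) ( ) } { Q }
{ ( ) ( ) } { { } }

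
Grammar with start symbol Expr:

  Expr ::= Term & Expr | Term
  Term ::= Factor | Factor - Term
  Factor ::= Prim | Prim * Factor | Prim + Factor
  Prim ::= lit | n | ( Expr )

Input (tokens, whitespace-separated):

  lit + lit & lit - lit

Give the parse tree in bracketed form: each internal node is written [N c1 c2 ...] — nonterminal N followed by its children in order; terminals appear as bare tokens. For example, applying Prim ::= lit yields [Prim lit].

Expr
Term & Expr
Factor & Expr
Prim + Factor & Expr
lit + Factor & Expr
lit + Prim & Expr
lit + lit & Expr
lit + lit & Term
lit + lit & Factor - Term
lit + lit & Prim - Term
lit + lit & lit - Term
lit + lit & lit - Factor
lit + lit & lit - Prim
lit + lit & lit - lit

[Expr [Term [Factor [Prim lit] + [Factor [Prim lit]]]] & [Expr [Term [Factor [Prim lit]] - [Term [Factor [Prim lit]]]]]]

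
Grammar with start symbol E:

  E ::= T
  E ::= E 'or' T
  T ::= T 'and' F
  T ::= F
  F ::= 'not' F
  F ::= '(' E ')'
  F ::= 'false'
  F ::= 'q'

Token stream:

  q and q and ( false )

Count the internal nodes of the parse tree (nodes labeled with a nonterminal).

[E [T [T [T [F q]] and [F q]] and [F ( [E [T [F false]]] )]]]

10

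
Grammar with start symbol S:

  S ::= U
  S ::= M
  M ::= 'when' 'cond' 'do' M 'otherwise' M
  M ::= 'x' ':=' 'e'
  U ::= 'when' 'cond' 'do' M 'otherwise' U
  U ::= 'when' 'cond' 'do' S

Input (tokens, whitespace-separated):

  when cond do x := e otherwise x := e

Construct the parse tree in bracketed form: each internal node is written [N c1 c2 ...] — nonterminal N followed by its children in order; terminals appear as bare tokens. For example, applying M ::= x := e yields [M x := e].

[S [M when cond do [M x := e] otherwise [M x := e]]]

S
M
when cond do M otherwise M
when cond do x := e otherwise M
when cond do x := e otherwise x := e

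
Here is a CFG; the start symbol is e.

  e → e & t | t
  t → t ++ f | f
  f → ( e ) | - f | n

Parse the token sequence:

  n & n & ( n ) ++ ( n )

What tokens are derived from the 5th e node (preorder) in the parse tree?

n

[e [e [e [t [f n]]] & [t [f n]]] & [t [t [f ( [e [t [f n]]] )]] ++ [f ( [e [t [f n]]] )]]]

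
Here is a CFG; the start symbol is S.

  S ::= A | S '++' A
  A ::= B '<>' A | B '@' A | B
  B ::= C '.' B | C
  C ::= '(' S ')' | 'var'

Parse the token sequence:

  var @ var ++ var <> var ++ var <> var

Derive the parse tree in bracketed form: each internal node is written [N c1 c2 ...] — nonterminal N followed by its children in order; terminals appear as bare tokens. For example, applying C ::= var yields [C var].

S
S ++ A
S ++ A ++ A
A ++ A ++ A
B @ A ++ A ++ A
C @ A ++ A ++ A
var @ A ++ A ++ A
var @ B ++ A ++ A
var @ C ++ A ++ A
var @ var ++ A ++ A
var @ var ++ B <> A ++ A
var @ var ++ C <> A ++ A
var @ var ++ var <> A ++ A
var @ var ++ var <> B ++ A
var @ var ++ var <> C ++ A
var @ var ++ var <> var ++ A
var @ var ++ var <> var ++ B <> A
var @ var ++ var <> var ++ C <> A
var @ var ++ var <> var ++ var <> A
var @ var ++ var <> var ++ var <> B
var @ var ++ var <> var ++ var <> C
var @ var ++ var <> var ++ var <> var

[S [S [S [A [B [C var]] @ [A [B [C var]]]]] ++ [A [B [C var]] <> [A [B [C var]]]]] ++ [A [B [C var]] <> [A [B [C var]]]]]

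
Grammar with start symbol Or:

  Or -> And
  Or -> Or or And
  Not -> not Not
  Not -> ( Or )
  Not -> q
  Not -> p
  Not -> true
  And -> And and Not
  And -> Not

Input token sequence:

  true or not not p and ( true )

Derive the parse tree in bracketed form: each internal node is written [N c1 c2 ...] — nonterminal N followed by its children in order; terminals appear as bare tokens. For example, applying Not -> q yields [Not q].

[Or [Or [And [Not true]]] or [And [And [Not not [Not not [Not p]]]] and [Not ( [Or [And [Not true]]] )]]]

Or
Or or And
And or And
Not or And
true or And
true or And and Not
true or Not and Not
true or not Not and Not
true or not not Not and Not
true or not not p and Not
true or not not p and ( Or )
true or not not p and ( And )
true or not not p and ( Not )
true or not not p and ( true )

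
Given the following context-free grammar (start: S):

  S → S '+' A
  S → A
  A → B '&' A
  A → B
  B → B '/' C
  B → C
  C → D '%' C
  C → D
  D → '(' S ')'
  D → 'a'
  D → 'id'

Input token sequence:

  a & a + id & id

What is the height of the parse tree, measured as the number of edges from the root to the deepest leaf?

[S [S [A [B [C [D a]]] & [A [B [C [D a]]]]]] + [A [B [C [D id]]] & [A [B [C [D id]]]]]]

7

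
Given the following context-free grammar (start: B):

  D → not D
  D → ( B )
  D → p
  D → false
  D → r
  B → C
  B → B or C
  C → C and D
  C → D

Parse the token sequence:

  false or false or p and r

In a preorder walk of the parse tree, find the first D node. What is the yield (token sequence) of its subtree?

[B [B [B [C [D false]]] or [C [D false]]] or [C [C [D p]] and [D r]]]

false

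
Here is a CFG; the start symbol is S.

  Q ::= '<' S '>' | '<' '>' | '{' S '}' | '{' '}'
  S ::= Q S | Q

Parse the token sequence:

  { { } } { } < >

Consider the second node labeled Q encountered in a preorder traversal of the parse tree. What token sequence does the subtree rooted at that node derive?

[S [Q { [S [Q { }]] }] [S [Q { }] [S [Q < >]]]]

{ }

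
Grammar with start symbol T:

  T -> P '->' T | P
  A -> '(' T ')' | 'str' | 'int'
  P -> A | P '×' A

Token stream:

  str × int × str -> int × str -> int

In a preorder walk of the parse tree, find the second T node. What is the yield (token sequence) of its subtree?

int × str -> int

[T [P [P [P [A str]] × [A int]] × [A str]] -> [T [P [P [A int]] × [A str]] -> [T [P [A int]]]]]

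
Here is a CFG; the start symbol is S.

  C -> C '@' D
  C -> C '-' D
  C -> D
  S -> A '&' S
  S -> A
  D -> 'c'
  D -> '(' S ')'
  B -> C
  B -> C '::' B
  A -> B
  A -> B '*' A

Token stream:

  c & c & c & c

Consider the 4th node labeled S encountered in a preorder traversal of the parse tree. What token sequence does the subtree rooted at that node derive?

c

[S [A [B [C [D c]]]] & [S [A [B [C [D c]]]] & [S [A [B [C [D c]]]] & [S [A [B [C [D c]]]]]]]]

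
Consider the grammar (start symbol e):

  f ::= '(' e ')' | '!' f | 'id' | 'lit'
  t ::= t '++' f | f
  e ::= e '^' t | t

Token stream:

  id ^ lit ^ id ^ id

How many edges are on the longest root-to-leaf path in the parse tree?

6

[e [e [e [e [t [f id]]] ^ [t [f lit]]] ^ [t [f id]]] ^ [t [f id]]]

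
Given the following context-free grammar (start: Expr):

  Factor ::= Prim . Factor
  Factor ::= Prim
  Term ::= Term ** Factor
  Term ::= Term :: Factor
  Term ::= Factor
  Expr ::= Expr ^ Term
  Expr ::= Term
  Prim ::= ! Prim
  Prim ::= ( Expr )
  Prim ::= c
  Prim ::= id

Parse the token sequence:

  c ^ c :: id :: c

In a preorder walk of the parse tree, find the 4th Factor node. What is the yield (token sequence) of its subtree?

c

[Expr [Expr [Term [Factor [Prim c]]]] ^ [Term [Term [Term [Factor [Prim c]]] :: [Factor [Prim id]]] :: [Factor [Prim c]]]]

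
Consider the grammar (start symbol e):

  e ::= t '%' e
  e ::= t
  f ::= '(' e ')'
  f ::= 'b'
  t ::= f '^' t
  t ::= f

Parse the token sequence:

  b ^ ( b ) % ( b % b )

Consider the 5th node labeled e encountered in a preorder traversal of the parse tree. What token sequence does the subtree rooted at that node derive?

[e [t [f b] ^ [t [f ( [e [t [f b]]] )]]] % [e [t [f ( [e [t [f b]] % [e [t [f b]]]] )]]]]

b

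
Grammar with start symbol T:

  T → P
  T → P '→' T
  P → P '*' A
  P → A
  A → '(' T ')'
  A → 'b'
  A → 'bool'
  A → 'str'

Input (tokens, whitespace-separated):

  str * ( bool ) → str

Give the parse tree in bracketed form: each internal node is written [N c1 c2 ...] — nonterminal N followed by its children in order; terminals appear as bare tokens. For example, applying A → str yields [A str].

T
P → T
P * A → T
A * A → T
str * A → T
str * ( T ) → T
str * ( P ) → T
str * ( A ) → T
str * ( bool ) → T
str * ( bool ) → P
str * ( bool ) → A
str * ( bool ) → str

[T [P [P [A str]] * [A ( [T [P [A bool]]] )]] → [T [P [A str]]]]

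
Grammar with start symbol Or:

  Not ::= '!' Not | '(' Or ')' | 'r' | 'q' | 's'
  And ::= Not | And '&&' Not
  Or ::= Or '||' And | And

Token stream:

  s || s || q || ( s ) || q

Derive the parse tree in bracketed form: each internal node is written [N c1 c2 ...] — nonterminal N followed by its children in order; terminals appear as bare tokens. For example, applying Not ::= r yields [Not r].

[Or [Or [Or [Or [Or [And [Not s]]] || [And [Not s]]] || [And [Not q]]] || [And [Not ( [Or [And [Not s]]] )]]] || [And [Not q]]]

Or
Or || And
Or || And || And
Or || And || And || And
Or || And || And || And || And
And || And || And || And || And
Not || And || And || And || And
s || And || And || And || And
s || Not || And || And || And
s || s || And || And || And
s || s || Not || And || And
s || s || q || And || And
s || s || q || Not || And
s || s || q || ( Or ) || And
s || s || q || ( And ) || And
s || s || q || ( Not ) || And
s || s || q || ( s ) || And
s || s || q || ( s ) || Not
s || s || q || ( s ) || q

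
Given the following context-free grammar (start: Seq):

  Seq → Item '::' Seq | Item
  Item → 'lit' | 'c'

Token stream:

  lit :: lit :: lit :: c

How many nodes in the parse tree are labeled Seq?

4

[Seq [Item lit] :: [Seq [Item lit] :: [Seq [Item lit] :: [Seq [Item c]]]]]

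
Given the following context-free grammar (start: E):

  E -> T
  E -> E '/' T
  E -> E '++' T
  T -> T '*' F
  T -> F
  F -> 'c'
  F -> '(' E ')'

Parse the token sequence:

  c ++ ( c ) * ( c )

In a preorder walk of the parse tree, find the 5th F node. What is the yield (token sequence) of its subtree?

[E [E [T [F c]]] ++ [T [T [F ( [E [T [F c]]] )]] * [F ( [E [T [F c]]] )]]]

c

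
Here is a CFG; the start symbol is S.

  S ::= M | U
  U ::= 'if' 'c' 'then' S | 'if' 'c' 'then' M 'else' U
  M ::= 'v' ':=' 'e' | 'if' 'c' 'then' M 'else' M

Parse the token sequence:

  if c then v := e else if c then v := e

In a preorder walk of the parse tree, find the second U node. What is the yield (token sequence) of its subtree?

if c then v := e

[S [U if c then [M v := e] else [U if c then [S [M v := e]]]]]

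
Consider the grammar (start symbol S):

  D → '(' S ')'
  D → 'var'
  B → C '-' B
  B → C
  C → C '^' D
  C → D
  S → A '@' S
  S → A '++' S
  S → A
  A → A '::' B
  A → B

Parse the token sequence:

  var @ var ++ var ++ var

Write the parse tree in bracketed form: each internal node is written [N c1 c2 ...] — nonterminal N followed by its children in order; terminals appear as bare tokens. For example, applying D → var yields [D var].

[S [A [B [C [D var]]]] @ [S [A [B [C [D var]]]] ++ [S [A [B [C [D var]]]] ++ [S [A [B [C [D var]]]]]]]]

S
A @ S
B @ S
C @ S
D @ S
var @ S
var @ A ++ S
var @ B ++ S
var @ C ++ S
var @ D ++ S
var @ var ++ S
var @ var ++ A ++ S
var @ var ++ B ++ S
var @ var ++ C ++ S
var @ var ++ D ++ S
var @ var ++ var ++ S
var @ var ++ var ++ A
var @ var ++ var ++ B
var @ var ++ var ++ C
var @ var ++ var ++ D
var @ var ++ var ++ var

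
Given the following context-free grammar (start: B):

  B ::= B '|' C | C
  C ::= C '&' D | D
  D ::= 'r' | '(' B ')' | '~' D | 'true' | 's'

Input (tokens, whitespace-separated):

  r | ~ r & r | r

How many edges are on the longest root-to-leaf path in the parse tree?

[B [B [B [C [D r]]] | [C [C [D ~ [D r]]] & [D r]]] | [C [D r]]]

6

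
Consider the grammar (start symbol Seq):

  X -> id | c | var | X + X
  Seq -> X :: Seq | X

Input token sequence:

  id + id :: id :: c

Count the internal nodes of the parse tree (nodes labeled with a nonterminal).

[Seq [X [X id] + [X id]] :: [Seq [X id] :: [Seq [X c]]]]

8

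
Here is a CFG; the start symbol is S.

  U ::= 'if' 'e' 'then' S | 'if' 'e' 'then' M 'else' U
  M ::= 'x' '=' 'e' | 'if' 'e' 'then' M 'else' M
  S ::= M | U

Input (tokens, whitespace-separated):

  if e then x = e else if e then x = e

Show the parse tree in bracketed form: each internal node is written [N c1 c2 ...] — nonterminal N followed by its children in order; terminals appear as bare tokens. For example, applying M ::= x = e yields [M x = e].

[S [U if e then [M x = e] else [U if e then [S [M x = e]]]]]

S
U
if e then M else U
if e then x = e else U
if e then x = e else if e then S
if e then x = e else if e then M
if e then x = e else if e then x = e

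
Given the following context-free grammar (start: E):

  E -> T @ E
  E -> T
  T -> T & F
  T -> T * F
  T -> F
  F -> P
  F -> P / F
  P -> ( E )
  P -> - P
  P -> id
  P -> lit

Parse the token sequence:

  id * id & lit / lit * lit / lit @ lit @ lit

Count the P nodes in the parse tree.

[E [T [T [T [T [F [P id]]] * [F [P id]]] & [F [P lit] / [F [P lit]]]] * [F [P lit] / [F [P lit]]]] @ [E [T [F [P lit]]] @ [E [T [F [P lit]]]]]]

8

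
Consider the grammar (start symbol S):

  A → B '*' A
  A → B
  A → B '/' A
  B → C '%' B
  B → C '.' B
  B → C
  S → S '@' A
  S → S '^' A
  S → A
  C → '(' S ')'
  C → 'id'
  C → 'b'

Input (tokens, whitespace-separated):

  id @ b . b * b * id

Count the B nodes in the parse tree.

[S [S [A [B [C id]]]] @ [A [B [C b] . [B [C b]]] * [A [B [C b]] * [A [B [C id]]]]]]

5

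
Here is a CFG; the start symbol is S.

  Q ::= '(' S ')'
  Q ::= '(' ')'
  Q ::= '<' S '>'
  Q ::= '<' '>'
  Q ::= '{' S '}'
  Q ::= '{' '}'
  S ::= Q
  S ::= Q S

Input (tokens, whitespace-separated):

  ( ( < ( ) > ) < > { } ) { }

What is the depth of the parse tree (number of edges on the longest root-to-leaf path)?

[S [Q ( [S [Q ( [S [Q < [S [Q ( )]] >]] )] [S [Q < >] [S [Q { }]]]] )] [S [Q { }]]]

8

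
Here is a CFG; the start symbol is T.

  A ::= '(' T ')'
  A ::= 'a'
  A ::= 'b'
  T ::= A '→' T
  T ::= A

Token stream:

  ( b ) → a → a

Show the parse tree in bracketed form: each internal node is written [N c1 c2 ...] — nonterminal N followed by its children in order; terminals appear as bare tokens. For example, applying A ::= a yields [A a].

[T [A ( [T [A b]] )] → [T [A a] → [T [A a]]]]

T
A → T
( T ) → T
( A ) → T
( b ) → T
( b ) → A → T
( b ) → a → T
( b ) → a → A
( b ) → a → a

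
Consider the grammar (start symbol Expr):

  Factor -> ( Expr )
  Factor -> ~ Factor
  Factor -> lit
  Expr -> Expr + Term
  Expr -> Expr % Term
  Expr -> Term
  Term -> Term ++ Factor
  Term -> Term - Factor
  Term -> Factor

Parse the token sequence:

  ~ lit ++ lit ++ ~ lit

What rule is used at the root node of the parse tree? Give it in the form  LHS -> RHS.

Expr -> Term

[Expr [Term [Term [Term [Factor ~ [Factor lit]]] ++ [Factor lit]] ++ [Factor ~ [Factor lit]]]]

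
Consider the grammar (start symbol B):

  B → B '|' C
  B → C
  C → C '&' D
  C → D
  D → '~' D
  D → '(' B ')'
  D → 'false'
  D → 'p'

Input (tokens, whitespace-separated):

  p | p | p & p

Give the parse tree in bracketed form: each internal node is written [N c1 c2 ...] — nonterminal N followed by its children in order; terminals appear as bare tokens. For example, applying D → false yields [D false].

B
B | C
B | C | C
C | C | C
D | C | C
p | C | C
p | D | C
p | p | C
p | p | C & D
p | p | D & D
p | p | p & D
p | p | p & p

[B [B [B [C [D p]]] | [C [D p]]] | [C [C [D p]] & [D p]]]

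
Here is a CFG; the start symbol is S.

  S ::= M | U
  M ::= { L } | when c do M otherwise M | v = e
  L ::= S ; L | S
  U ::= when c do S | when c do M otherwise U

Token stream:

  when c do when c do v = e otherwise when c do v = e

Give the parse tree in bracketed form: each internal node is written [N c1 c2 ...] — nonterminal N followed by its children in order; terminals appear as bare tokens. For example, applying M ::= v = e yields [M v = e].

S
U
when c do S
when c do U
when c do when c do M otherwise U
when c do when c do v = e otherwise U
when c do when c do v = e otherwise when c do S
when c do when c do v = e otherwise when c do M
when c do when c do v = e otherwise when c do v = e

[S [U when c do [S [U when c do [M v = e] otherwise [U when c do [S [M v = e]]]]]]]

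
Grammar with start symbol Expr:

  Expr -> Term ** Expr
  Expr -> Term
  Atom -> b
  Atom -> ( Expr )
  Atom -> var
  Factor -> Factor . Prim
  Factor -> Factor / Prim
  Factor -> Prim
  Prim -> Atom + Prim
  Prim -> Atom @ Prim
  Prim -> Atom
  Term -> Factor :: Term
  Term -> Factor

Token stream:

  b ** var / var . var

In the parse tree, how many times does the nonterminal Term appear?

[Expr [Term [Factor [Prim [Atom b]]]] ** [Expr [Term [Factor [Factor [Factor [Prim [Atom var]]] / [Prim [Atom var]]] . [Prim [Atom var]]]]]]

2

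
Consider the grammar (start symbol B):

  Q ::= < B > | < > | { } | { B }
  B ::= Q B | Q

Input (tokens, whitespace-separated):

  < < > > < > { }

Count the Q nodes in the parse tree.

4

[B [Q < [B [Q < >]] >] [B [Q < >] [B [Q { }]]]]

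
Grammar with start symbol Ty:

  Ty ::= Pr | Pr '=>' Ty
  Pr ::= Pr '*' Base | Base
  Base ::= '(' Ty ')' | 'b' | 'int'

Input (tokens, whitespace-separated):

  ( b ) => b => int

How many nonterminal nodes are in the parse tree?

[Ty [Pr [Base ( [Ty [Pr [Base b]]] )]] => [Ty [Pr [Base b]] => [Ty [Pr [Base int]]]]]

12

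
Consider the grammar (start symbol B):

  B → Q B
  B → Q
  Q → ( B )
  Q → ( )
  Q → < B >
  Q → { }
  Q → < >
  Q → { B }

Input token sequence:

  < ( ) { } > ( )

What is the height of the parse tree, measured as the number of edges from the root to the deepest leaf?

[B [Q < [B [Q ( )] [B [Q { }]]] >] [B [Q ( )]]]

5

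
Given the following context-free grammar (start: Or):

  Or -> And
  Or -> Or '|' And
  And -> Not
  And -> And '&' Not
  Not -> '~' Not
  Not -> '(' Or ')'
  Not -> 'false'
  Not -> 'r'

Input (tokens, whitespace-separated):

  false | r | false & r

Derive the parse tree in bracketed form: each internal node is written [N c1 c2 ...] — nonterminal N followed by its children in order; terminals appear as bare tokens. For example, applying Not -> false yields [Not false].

Or
Or | And
Or | And | And
And | And | And
Not | And | And
false | And | And
false | Not | And
false | r | And
false | r | And & Not
false | r | Not & Not
false | r | false & Not
false | r | false & r

[Or [Or [Or [And [Not false]]] | [And [Not r]]] | [And [And [Not false]] & [Not r]]]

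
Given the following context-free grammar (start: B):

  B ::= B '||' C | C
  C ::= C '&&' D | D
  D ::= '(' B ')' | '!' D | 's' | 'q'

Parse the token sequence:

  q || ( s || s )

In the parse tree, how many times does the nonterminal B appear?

4

[B [B [C [D q]]] || [C [D ( [B [B [C [D s]]] || [C [D s]]] )]]]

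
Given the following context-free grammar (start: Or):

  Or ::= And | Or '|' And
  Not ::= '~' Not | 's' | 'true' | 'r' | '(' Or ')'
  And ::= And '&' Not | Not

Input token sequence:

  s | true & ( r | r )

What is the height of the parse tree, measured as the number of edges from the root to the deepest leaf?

7

[Or [Or [And [Not s]]] | [And [And [Not true]] & [Not ( [Or [Or [And [Not r]]] | [And [Not r]]] )]]]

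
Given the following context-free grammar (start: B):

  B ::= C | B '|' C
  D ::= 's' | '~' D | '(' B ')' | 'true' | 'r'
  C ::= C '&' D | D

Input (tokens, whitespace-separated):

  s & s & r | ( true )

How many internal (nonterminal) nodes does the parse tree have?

13

[B [B [C [C [C [D s]] & [D s]] & [D r]]] | [C [D ( [B [C [D true]]] )]]]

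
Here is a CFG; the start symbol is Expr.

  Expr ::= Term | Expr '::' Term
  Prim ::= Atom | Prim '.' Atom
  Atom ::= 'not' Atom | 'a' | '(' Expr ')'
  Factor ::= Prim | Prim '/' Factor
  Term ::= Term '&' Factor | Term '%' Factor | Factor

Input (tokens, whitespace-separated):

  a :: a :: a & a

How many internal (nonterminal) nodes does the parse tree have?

[Expr [Expr [Expr [Term [Factor [Prim [Atom a]]]]] :: [Term [Factor [Prim [Atom a]]]]] :: [Term [Term [Factor [Prim [Atom a]]]] & [Factor [Prim [Atom a]]]]]

19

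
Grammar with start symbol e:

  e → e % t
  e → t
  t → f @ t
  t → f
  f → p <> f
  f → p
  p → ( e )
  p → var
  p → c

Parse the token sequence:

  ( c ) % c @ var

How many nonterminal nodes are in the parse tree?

[e [e [t [f [p ( [e [t [f [p c]]]] )]]]] % [t [f [p c]] @ [t [f [p var]]]]]

15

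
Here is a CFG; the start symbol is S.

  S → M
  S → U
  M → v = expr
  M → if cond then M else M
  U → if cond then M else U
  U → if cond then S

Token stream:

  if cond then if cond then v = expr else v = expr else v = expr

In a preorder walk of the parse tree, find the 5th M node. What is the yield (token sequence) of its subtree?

v = expr

[S [M if cond then [M if cond then [M v = expr] else [M v = expr]] else [M v = expr]]]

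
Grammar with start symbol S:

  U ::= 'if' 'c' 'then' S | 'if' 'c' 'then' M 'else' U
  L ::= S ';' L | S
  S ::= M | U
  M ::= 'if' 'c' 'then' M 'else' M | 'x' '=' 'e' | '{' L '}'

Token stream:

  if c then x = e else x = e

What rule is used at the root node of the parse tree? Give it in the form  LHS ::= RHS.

S ::= M

[S [M if c then [M x = e] else [M x = e]]]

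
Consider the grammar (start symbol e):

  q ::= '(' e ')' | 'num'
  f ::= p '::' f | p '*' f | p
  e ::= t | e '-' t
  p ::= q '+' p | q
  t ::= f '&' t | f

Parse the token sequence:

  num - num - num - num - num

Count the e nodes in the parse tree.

[e [e [e [e [e [t [f [p [q num]]]]] - [t [f [p [q num]]]]] - [t [f [p [q num]]]]] - [t [f [p [q num]]]]] - [t [f [p [q num]]]]]

5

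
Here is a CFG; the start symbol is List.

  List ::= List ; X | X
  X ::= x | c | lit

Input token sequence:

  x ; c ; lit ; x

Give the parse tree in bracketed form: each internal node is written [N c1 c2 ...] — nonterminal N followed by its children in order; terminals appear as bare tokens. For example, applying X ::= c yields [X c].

List
List ; X
List ; X ; X
List ; X ; X ; X
X ; X ; X ; X
x ; X ; X ; X
x ; c ; X ; X
x ; c ; lit ; X
x ; c ; lit ; x

[List [List [List [List [X x]] ; [X c]] ; [X lit]] ; [X x]]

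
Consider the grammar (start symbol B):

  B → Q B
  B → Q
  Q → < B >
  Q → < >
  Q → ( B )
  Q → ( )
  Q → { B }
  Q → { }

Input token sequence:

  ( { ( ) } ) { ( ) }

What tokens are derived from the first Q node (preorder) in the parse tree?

( { ( ) } )

[B [Q ( [B [Q { [B [Q ( )]] }]] )] [B [Q { [B [Q ( )]] }]]]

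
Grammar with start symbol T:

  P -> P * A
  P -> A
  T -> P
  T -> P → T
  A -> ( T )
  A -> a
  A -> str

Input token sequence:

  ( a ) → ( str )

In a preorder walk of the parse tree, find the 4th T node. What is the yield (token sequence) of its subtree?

[T [P [A ( [T [P [A a]]] )]] → [T [P [A ( [T [P [A str]]] )]]]]

str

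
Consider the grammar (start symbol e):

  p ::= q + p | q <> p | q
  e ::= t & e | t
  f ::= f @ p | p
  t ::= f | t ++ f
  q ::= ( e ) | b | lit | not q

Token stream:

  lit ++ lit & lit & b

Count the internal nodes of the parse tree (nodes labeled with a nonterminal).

19

[e [t [t [f [p [q lit]]]] ++ [f [p [q lit]]]] & [e [t [f [p [q lit]]]] & [e [t [f [p [q b]]]]]]]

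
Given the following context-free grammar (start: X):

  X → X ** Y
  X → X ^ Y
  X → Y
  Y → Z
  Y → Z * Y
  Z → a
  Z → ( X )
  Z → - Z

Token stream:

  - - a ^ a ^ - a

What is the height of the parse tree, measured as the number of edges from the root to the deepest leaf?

7

[X [X [X [Y [Z - [Z - [Z a]]]]] ^ [Y [Z a]]] ^ [Y [Z - [Z a]]]]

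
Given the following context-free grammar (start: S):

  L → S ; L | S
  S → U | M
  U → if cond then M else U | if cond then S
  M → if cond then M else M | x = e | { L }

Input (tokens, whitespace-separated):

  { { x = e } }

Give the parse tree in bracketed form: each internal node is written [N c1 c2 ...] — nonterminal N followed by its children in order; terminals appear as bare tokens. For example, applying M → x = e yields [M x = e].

[S [M { [L [S [M { [L [S [M x = e]]] }]]] }]]

S
M
{ L }
{ S }
{ M }
{ { L } }
{ { S } }
{ { M } }
{ { x = e } }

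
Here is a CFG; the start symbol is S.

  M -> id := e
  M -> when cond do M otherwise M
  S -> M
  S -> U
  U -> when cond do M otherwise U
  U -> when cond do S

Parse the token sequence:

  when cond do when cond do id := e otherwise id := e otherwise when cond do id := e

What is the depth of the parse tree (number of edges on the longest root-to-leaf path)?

5

[S [U when cond do [M when cond do [M id := e] otherwise [M id := e]] otherwise [U when cond do [S [M id := e]]]]]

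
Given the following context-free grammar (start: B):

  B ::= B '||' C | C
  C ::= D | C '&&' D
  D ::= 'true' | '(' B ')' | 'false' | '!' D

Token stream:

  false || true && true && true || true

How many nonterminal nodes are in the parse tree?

[B [B [B [C [D false]]] || [C [C [C [D true]] && [D true]] && [D true]]] || [C [D true]]]

13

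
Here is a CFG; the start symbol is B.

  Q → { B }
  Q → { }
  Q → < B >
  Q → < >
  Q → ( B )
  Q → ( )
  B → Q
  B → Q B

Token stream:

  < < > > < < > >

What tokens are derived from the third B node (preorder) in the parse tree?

< < > >

[B [Q < [B [Q < >]] >] [B [Q < [B [Q < >]] >]]]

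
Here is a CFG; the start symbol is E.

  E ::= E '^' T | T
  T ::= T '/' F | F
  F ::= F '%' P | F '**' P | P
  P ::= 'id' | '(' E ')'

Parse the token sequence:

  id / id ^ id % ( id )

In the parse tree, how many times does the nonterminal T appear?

4

[E [E [T [T [F [P id]]] / [F [P id]]]] ^ [T [F [F [P id]] % [P ( [E [T [F [P id]]]] )]]]]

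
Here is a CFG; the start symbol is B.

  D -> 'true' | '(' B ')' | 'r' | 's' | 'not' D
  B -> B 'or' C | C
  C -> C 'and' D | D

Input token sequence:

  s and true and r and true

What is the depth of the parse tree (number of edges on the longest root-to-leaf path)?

[B [C [C [C [C [D s]] and [D true]] and [D r]] and [D true]]]

6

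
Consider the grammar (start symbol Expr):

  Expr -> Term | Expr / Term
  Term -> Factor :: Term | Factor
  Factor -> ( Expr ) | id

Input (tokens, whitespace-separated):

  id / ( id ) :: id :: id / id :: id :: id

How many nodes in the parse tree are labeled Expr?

[Expr [Expr [Expr [Term [Factor id]]] / [Term [Factor ( [Expr [Term [Factor id]]] )] :: [Term [Factor id] :: [Term [Factor id]]]]] / [Term [Factor id] :: [Term [Factor id] :: [Term [Factor id]]]]]

4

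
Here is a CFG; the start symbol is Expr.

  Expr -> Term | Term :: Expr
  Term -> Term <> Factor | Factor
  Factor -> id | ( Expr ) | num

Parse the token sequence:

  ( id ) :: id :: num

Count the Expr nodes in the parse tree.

[Expr [Term [Factor ( [Expr [Term [Factor id]]] )]] :: [Expr [Term [Factor id]] :: [Expr [Term [Factor num]]]]]

4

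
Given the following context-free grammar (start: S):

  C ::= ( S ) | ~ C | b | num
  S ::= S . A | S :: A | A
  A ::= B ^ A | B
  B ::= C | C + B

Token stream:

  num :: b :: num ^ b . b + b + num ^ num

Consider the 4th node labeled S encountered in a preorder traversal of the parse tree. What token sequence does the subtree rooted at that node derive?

num

[S [S [S [S [A [B [C num]]]] :: [A [B [C b]]]] :: [A [B [C num]] ^ [A [B [C b]]]]] . [A [B [C b] + [B [C b] + [B [C num]]]] ^ [A [B [C num]]]]]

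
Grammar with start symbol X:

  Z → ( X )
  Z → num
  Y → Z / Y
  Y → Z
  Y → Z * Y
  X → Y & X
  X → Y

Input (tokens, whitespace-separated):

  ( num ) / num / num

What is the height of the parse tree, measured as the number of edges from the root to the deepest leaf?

6

[X [Y [Z ( [X [Y [Z num]]] )] / [Y [Z num] / [Y [Z num]]]]]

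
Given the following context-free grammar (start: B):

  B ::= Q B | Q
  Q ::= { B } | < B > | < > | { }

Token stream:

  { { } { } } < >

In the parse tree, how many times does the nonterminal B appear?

4

[B [Q { [B [Q { }] [B [Q { }]]] }] [B [Q < >]]]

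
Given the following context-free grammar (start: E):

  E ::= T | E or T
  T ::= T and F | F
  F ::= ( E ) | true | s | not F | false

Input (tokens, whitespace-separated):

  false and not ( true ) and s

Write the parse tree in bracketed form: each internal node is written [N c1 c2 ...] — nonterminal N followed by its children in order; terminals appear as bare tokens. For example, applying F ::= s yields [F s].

E
T
T and F
T and F and F
F and F and F
false and F and F
false and not F and F
false and not ( E ) and F
false and not ( T ) and F
false and not ( F ) and F
false and not ( true ) and F
false and not ( true ) and s

[E [T [T [T [F false]] and [F not [F ( [E [T [F true]]] )]]] and [F s]]]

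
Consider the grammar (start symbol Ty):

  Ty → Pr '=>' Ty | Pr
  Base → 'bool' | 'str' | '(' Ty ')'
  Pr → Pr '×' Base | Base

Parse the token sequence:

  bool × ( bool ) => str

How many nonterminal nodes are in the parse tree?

[Ty [Pr [Pr [Base bool]] × [Base ( [Ty [Pr [Base bool]]] )]] => [Ty [Pr [Base str]]]]

11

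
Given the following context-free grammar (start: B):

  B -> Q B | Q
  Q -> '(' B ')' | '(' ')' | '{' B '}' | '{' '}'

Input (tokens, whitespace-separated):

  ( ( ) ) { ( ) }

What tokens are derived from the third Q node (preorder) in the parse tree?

{ ( ) }

[B [Q ( [B [Q ( )]] )] [B [Q { [B [Q ( )]] }]]]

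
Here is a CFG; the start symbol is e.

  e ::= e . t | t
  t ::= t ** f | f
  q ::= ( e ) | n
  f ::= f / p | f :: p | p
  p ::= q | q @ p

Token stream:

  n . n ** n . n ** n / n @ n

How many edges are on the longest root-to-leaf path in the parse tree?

7

[e [e [e [t [f [p [q n]]]]] . [t [t [f [p [q n]]]] ** [f [p [q n]]]]] . [t [t [f [p [q n]]]] ** [f [f [p [q n]]] / [p [q n] @ [p [q n]]]]]]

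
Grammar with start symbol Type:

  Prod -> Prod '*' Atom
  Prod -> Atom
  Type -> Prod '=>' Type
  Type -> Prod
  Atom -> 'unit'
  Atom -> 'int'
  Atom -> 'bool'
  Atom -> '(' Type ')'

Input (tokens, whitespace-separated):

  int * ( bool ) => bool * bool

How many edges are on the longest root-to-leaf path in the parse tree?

[Type [Prod [Prod [Atom int]] * [Atom ( [Type [Prod [Atom bool]]] )]] => [Type [Prod [Prod [Atom bool]] * [Atom bool]]]]

6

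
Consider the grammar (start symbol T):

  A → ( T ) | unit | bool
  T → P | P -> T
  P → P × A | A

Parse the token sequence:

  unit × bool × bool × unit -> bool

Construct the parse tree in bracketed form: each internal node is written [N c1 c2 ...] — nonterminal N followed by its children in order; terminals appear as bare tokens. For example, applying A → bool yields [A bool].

[T [P [P [P [P [A unit]] × [A bool]] × [A bool]] × [A unit]] -> [T [P [A bool]]]]

T
P -> T
P × A -> T
P × A × A -> T
P × A × A × A -> T
A × A × A × A -> T
unit × A × A × A -> T
unit × bool × A × A -> T
unit × bool × bool × A -> T
unit × bool × bool × unit -> T
unit × bool × bool × unit -> P
unit × bool × bool × unit -> A
unit × bool × bool × unit -> bool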